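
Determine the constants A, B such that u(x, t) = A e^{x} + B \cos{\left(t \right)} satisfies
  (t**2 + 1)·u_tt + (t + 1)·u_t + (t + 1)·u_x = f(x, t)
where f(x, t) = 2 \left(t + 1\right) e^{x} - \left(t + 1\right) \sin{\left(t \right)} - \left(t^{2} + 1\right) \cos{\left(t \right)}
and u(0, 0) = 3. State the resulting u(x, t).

Substitute the ansatz u = A e^{x} + B \cos{\left(t \right)} into the left-hand side.
Derivatives of the ansatz:
  u_tt = - B \cos{\left(t \right)}
  u_t = - B \sin{\left(t \right)}
  u_x = A e^{x}
Term by term:
  (t**2 + 1)·u_tt = - B t^{2} \cos{\left(t \right)} - B \cos{\left(t \right)}
  (t + 1)·u_t = - B t \sin{\left(t \right)} - B \sin{\left(t \right)}
  (t + 1)·u_x = A t e^{x} + A e^{x}
So the left-hand side equals
  A t e^{x} + A e^{x} - B t^{2} \cos{\left(t \right)} - B t \sin{\left(t \right)} - B \sin{\left(t \right)} - B \cos{\left(t \right)}
This must equal f(x, t) identically; expanded, f = - t^{2} \cos{\left(t \right)} + 2 t e^{x} - t \sin{\left(t \right)} + 2 e^{x} - \sin{\left(t \right)} - \cos{\left(t \right)}.
Matching coefficients of the independent functions:
  [t e^{x}, e^{x}]:  A = 2
  [t \sin{\left(t \right)}, t^{2} \cos{\left(t \right)}, \sin{\left(t \right)}, \cos{\left(t \right)}]:  - B = -1
Solving: A = 2, B = 1.
Check against the point condition:
  u(0, 0) = 3  ⟹  A + B = 3  ✓
Hence u(x, t) = 2 e^{x} + \cos{\left(t \right)}.

Answer: u(x, t) = 2 e^{x} + \cos{\left(t \right)}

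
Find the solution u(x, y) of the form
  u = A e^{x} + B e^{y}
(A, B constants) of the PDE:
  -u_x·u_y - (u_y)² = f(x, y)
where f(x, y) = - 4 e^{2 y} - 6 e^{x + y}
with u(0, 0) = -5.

Answer: u(x, y) = - 3 e^{x} - 2 e^{y}

Derivation:
Substitute the ansatz u = A e^{x} + B e^{y} into the left-hand side.
Derivatives of the ansatz:
  u_x = A e^{x}
  u_y = B e^{y}
Term by term:
  -u_x·u_y = - A B e^{x} e^{y}
  -(u_y)² = - B^{2} e^{2 y}
So the left-hand side equals
  - A B e^{x} e^{y} - B^{2} e^{2 y}
This must equal f(x, y) identically; expanded, f = - 6 e^{x} e^{y} - 4 e^{2 y}.
Matching coefficients of the independent functions:
  [e^{x} e^{y}]:  - A B = -6
  [e^{2 y}]:  - B^{2} = -4
These equations allow (A, B) = (-3, -2) or (3, 2).
Impose the point condition(s):
  u(0, 0) = -5  ⟹  A + B = -5
Only A = -3, B = -2 satisfies everything.
Hence u(x, y) = - 3 e^{x} - 2 e^{y}.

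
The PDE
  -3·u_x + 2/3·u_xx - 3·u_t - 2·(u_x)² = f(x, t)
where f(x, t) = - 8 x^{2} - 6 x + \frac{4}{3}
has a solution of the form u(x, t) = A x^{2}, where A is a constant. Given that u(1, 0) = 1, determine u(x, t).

Substitute the ansatz u = A x^{2} into the left-hand side.
Derivatives of the ansatz:
  u_x = 2 A x
  u_xx = 2 A
  u_t = 0
Term by term:
  -3·u_x = - 6 A x
  2/3·u_xx = \frac{4 A}{3}
  -3·u_t = 0
  -2·(u_x)² = - 8 A^{2} x^{2}
So the left-hand side equals
  - 8 A^{2} x^{2} - 6 A x + \frac{4 A}{3}
This must equal f(x, t) = - 8 x^{2} - 6 x + \frac{4}{3} identically.
Matching coefficients of the independent functions:
  [constant term]:  \frac{4 A}{3} = \frac{4}{3}
  [x]:  - 6 A = -6
  [x^{2}]:  - 8 A^{2} = -8
Solving: A = 1.
Check against the point condition:
  u(1, 0) = 1  ⟹  A = 1  ✓
Hence u(x, t) = x^{2}.

Answer: u(x, t) = x^{2}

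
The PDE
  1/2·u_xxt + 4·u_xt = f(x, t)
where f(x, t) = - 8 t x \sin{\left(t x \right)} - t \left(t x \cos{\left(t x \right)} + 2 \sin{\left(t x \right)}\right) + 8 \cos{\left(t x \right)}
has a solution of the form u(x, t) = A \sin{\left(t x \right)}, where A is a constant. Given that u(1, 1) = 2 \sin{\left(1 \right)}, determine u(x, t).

Substitute the ansatz u = A \sin{\left(t x \right)} into the left-hand side.
Derivatives of the ansatz:
  u_xxt = - A t^{2} x \cos{\left(t x \right)} - 2 A t \sin{\left(t x \right)}
  u_xt = - A t x \sin{\left(t x \right)} + A \cos{\left(t x \right)}
Term by term:
  1/2·u_xxt = - \frac{A t^{2} x \cos{\left(t x \right)}}{2} - A t \sin{\left(t x \right)}
  4·u_xt = - 4 A t x \sin{\left(t x \right)} + 4 A \cos{\left(t x \right)}
So the left-hand side equals
  - \frac{A t^{2} x \cos{\left(t x \right)}}{2} - 4 A t x \sin{\left(t x \right)} - A t \sin{\left(t x \right)} + 4 A \cos{\left(t x \right)}
This must equal f(x, t) identically; expanded, f = - t^{2} x \cos{\left(t x \right)} - 8 t x \sin{\left(t x \right)} - 2 t \sin{\left(t x \right)} + 8 \cos{\left(t x \right)}.
Matching coefficients of the independent functions:
  [t \sin{\left(t x \right)}]:  - A = -2
  [t x \sin{\left(t x \right)}]:  - 4 A = -8
  [t^{2} x \cos{\left(t x \right)}]:  - \frac{A}{2} = -1
  [\cos{\left(t x \right)}]:  4 A = 8
Solving: A = 2.
Check against the point condition:
  u(1, 1) = 2 \sin{\left(1 \right)}  ⟹  A \sin{\left(1 \right)} = 2 \sin{\left(1 \right)}  ✓
Hence u(x, t) = 2 \sin{\left(t x \right)}.

Answer: u(x, t) = 2 \sin{\left(t x \right)}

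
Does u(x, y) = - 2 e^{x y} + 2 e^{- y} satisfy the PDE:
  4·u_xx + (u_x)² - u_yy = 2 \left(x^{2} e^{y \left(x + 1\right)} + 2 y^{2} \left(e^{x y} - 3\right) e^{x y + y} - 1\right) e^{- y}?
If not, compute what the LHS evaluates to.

Evaluate each term of the left-hand side for u = - 2 e^{x y} + 2 e^{- y}.
Derivatives:
  u_xx = - 2 y^{2} e^{x y}
  u_x = - 2 y e^{x y}
  u_yy = - 2 x^{2} e^{x y} + 2 e^{- y}
Terms:
  4·u_xx = - 8 y^{2} e^{x y}
  (u_x)² = 4 y^{2} e^{2 x y}
  -u_yy = 2 x^{2} e^{x y} - 2 e^{- y}
Sum: LHS = 2 \left(x^{2} e^{y \left(x + 1\right)} + 2 y^{2} \left(e^{x y} - 2\right) e^{x y + y} - 1\right) e^{- y}
Given right-hand side: 2 \left(x^{2} e^{y \left(x + 1\right)} + 2 y^{2} \left(e^{x y} - 3\right) e^{x y + y} - 1\right) e^{- y}. Difference LHS − RHS = 4 y^{2} e^{x y} ≠ 0, so u is not a solution.

Answer: No, the LHS evaluates to 2 \left(x^{2} e^{y \left(x + 1\right)} + 2 y^{2} \left(e^{x y} - 2\right) e^{x y + y} - 1\right) e^{- y}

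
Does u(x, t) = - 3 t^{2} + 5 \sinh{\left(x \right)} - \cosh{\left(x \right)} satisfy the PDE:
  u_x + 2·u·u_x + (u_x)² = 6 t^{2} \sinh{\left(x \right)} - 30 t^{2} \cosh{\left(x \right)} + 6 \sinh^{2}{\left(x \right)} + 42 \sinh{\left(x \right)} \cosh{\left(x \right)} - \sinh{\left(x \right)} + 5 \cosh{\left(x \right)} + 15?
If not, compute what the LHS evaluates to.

Evaluate each term of the left-hand side for u = - 3 t^{2} + 5 \sinh{\left(x \right)} - \cosh{\left(x \right)}.
Derivatives:
  u_x = - \sinh{\left(x \right)} + 5 \cosh{\left(x \right)}
Terms:
  u_x = - \sinh{\left(x \right)} + 5 \cosh{\left(x \right)}
  2·u·u_x = 2 \left(\sinh{\left(x \right)} - 5 \cosh{\left(x \right)}\right) \left(3 t^{2} - 5 \sinh{\left(x \right)} + \cosh{\left(x \right)}\right)
  (u_x)² = \left(\sinh{\left(x \right)} - 5 \cosh{\left(x \right)}\right)^{2}
Sum: LHS = 6 t^{2} \sinh{\left(x \right)} - 30 t^{2} \cosh{\left(x \right)} + 6 \sinh^{2}{\left(x \right)} + 42 \sinh{\left(x \right)} \cosh{\left(x \right)} - \sinh{\left(x \right)} + 5 \cosh{\left(x \right)} + 15
This is exactly the given right-hand side, so u is a solution.

Answer: Yes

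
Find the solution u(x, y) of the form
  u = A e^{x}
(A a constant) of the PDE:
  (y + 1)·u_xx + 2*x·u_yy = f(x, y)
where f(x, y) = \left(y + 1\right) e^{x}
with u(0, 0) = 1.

Substitute the ansatz u = A e^{x} into the left-hand side.
Derivatives of the ansatz:
  u_xx = A e^{x}
  u_yy = 0
Term by term:
  (y + 1)·u_xx = A y e^{x} + A e^{x}
  2*x·u_yy = 0
So the left-hand side equals
  A y e^{x} + A e^{x}
This must equal f(x, y) identically; expanded, f = y e^{x} + e^{x}.
Matching coefficients of the independent functions:
  [y e^{x}, e^{x}]:  A = 1
Solving: A = 1.
Check against the point condition:
  u(0, 0) = 1  ⟹  A = 1  ✓
Hence u(x, y) = e^{x}.

Answer: u(x, y) = e^{x}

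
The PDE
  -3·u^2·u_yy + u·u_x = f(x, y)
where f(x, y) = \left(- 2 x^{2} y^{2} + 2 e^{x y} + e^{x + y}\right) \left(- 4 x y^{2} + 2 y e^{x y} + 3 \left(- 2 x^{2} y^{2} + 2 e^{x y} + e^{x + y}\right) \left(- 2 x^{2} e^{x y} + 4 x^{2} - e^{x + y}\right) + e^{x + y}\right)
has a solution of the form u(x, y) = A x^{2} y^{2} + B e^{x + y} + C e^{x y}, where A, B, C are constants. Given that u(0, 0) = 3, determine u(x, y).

Substitute the ansatz u = A x^{2} y^{2} + B e^{x + y} + C e^{x y} into the left-hand side.
Derivatives of the ansatz:
  u_yy = 2 A x^{2} + B e^{x} e^{y} + C x^{2} e^{x y}
  u_x = 2 A x y^{2} + B e^{x} e^{y} + C y e^{x y}
Term by term:
  -3·u^2·u_yy = - 6 A^{3} x^{6} y^{4} - 3 A^{2} B x^{4} y^{4} e^{x} e^{y} - 12 A^{2} B x^{4} y^{2} e^{x} e^{y} - 3 A^{2} C x^{6} y^{4} e^{x y} - 12 A^{2} C x^{4} y^{2} e^{x y} - 6 A B^{2} x^{2} y^{2} e^{2 x} e^{2 y} - 6 A B^{2} x^{2} e^{2 x} e^{2 y} - 6 A B C x^{4} y^{2} e^{x} e^{y} e^{x y} - 6 A B C x^{2} y^{2} e^{x} e^{y} e^{x y} - 12 A B C x^{2} e^{x} e^{y} e^{x y} - 6 A C^{2} x^{4} y^{2} e^{2 x y} - 6 A C^{2} x^{2} e^{2 x y} - 3 B^{3} e^{3 x} e^{3 y} - 3 B^{2} C x^{2} e^{2 x} e^{2 y} e^{x y} - 6 B^{2} C e^{2 x} e^{2 y} e^{x y} - 6 B C^{2} x^{2} e^{x} e^{y} e^{2 x y} - 3 B C^{2} e^{x} e^{y} e^{2 x y} - 3 C^{3} x^{2} e^{3 x y}
  u·u_x = 2 A^{2} x^{3} y^{4} + A B x^{2} y^{2} e^{x} e^{y} + 2 A B x y^{2} e^{x} e^{y} + A C x^{2} y^{3} e^{x y} + 2 A C x y^{2} e^{x y} + B^{2} e^{2 x} e^{2 y} + B C y e^{x} e^{y} e^{x y} + B C e^{x} e^{y} e^{x y} + C^{2} y e^{2 x y}
Sum these and collect like terms in the independent variables.
This must equal f(x, y) identically; expanded, f = - 24 x^{6} y^{4} e^{x y} + 48 x^{6} y^{4} - 12 x^{4} y^{4} e^{x} e^{y} + 24 x^{4} y^{2} e^{x} e^{y} e^{x y} - 48 x^{4} y^{2} e^{x} e^{y} + 48 x^{4} y^{2} e^{2 x y} - 96 x^{4} y^{2} e^{x y} + 8 x^{3} y^{4} - 4 x^{2} y^{3} e^{x y} + 12 x^{2} y^{2} e^{2 x} e^{2 y} + 24 x^{2} y^{2} e^{x} e^{y} e^{x y} - 2 x^{2} y^{2} e^{x} e^{y} - 6 x^{2} e^{2 x} e^{2 y} e^{x y} + 12 x^{2} e^{2 x} e^{2 y} - 24 x^{2} e^{x} e^{y} e^{2 x y} + 48 x^{2} e^{x} e^{y} e^{x y} - 24 x^{2} e^{3 x y} + 48 x^{2} e^{2 x y} - 4 x y^{2} e^{x} e^{y} - 8 x y^{2} e^{x y} + 2 y e^{x} e^{y} e^{x y} + 4 y e^{2 x y} - 3 e^{3 x} e^{3 y} - 12 e^{2 x} e^{2 y} e^{x y} + e^{2 x} e^{2 y} - 12 e^{x} e^{y} e^{2 x y} + 2 e^{x} e^{y} e^{x y}.
Matching coefficients of the independent functions:
(each divided by its leading coefficient; functions giving the same equation are listed together)
  [x^{2} e^{2 x y}, x^{4} y^{2} e^{2 x y}]:  A C^{2} + 8 = 0
  [x^{2} e^{3 x y}]:  C^{3} - 8 = 0
  [x^{3} y^{4}]:  A^{2} - 4 = 0
  [x^{6} y^{4}]:  A^{3} + 8 = 0
  [y e^{2 x y}]:  C^{2} - 4 = 0
  [e^{2 x} e^{2 y}]:  B^{2} - 1 = 0
  [e^{3 x} e^{3 y}]:  B^{3} - 1 = 0
  [x y^{2} e^{x y}, x^{2} y^{3} e^{x y}]:  A C + 4 = 0
  [x^{2} e^{2 x} e^{2 y}, x^{2} y^{2} e^{2 x} e^{2 y}]:  A B^{2} + 2 = 0
  [x^{4} y^{2} e^{x y}, x^{6} y^{4} e^{x y}]:  A^{2} C - 8 = 0
  [e^{x} e^{y} e^{x y}, y e^{x} e^{y} e^{x y}]:  B C - 2 = 0
  [e^{x} e^{y} e^{2 x y}, x^{2} e^{x} e^{y} e^{2 x y}]:  B C^{2} - 4 = 0
  [e^{2 x} e^{2 y} e^{x y}, x^{2} e^{2 x} e^{2 y} e^{x y}]:  B^{2} C - 2 = 0
  [x y^{2} e^{x} e^{y}, x^{2} y^{2} e^{x} e^{y}]:  A B + 2 = 0
  [x^{2} e^{x} e^{y} e^{x y}, x^{2} y^{2} e^{x} e^{y} e^{x y}, x^{4} y^{2} e^{x} e^{y} e^{x y}]:  A B C + 4 = 0
  [x^{4} y^{2} e^{x} e^{y}, x^{4} y^{4} e^{x} e^{y}]:  A^{2} B - 4 = 0
Solving: A = -2, B = 1, C = 2.
Check against the point condition:
  u(0, 0) = 3  ⟹  B + C = 3  ✓
Hence u(x, y) = - 2 x^{2} y^{2} + 2 e^{x y} + e^{x + y}.

Answer: u(x, y) = - 2 x^{2} y^{2} + 2 e^{x y} + e^{x + y}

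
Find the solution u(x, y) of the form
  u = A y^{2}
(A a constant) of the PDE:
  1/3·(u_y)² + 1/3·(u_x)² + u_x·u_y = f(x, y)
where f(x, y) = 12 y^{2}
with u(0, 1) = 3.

Substitute the ansatz u = A y^{2} into the left-hand side.
Derivatives of the ansatz:
  u_y = 2 A y
  u_x = 0
Term by term:
  1/3·(u_y)² = \frac{4 A^{2} y^{2}}{3}
  1/3·(u_x)² = 0
  u_x·u_y = 0
So the left-hand side equals
  \frac{4 A^{2} y^{2}}{3}
This must equal f(x, y) = 12 y^{2} identically.
Matching coefficients of the independent functions:
  [y^{2}]:  \frac{4 A^{2}}{3} = 12
These equations allow (A) = (-3) or (3).
Impose the point condition(s):
  u(0, 1) = 3  ⟹  A = 3
Only A = 3 satisfies everything.
Hence u(x, y) = 3 y^{2}.

Answer: u(x, y) = 3 y^{2}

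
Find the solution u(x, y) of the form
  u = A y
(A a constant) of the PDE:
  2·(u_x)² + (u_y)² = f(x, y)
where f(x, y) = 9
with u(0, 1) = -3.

Substitute the ansatz u = A y into the left-hand side.
Derivatives of the ansatz:
  u_x = 0
  u_y = A
Term by term:
  2·(u_x)² = 0
  (u_y)² = A^{2}
So the left-hand side equals
  A^{2}
This must equal f(x, y) = 9 identically.
Matching coefficients of the independent functions:
  [constant term]:  A^{2} = 9
These equations allow (A) = (-3) or (3).
Impose the point condition(s):
  u(0, 1) = -3  ⟹  A = -3
Only A = -3 satisfies everything.
Hence u(x, y) = - 3 y.

Answer: u(x, y) = - 3 y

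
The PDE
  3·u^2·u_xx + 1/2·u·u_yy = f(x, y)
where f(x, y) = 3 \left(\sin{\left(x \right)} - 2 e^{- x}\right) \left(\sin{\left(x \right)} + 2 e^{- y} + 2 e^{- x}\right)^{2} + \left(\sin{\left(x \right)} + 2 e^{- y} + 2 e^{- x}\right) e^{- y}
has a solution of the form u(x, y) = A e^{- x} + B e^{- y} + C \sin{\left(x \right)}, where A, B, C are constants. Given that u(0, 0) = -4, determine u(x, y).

Substitute the ansatz u = A e^{- x} + B e^{- y} + C \sin{\left(x \right)} into the left-hand side.
Derivatives of the ansatz:
  u_xx = A e^{- x} - C \sin{\left(x \right)}
  u_yy = B e^{- y}
Term by term:
  3·u^2·u_xx = 3 A^{3} e^{- 3 x} + 6 A^{2} B e^{- 2 x} e^{- y} + 3 A^{2} C e^{- 2 x} \sin{\left(x \right)} + 3 A B^{2} e^{- x} e^{- 2 y} - 3 A C^{2} e^{- x} \sin^{2}{\left(x \right)} - 3 B^{2} C e^{- 2 y} \sin{\left(x \right)} - 6 B C^{2} e^{- y} \sin^{2}{\left(x \right)} - 3 C^{3} \sin^{3}{\left(x \right)}
  1/2·u·u_yy = \frac{A B e^{- x} e^{- y}}{2} + \frac{B^{2} e^{- 2 y}}{2} + \frac{B C e^{- y} \sin{\left(x \right)}}{2}
So the left-hand side equals
  3 A^{3} e^{- 3 x} + 6 A^{2} B e^{- 2 x} e^{- y} + 3 A^{2} C e^{- 2 x} \sin{\left(x \right)} + 3 A B^{2} e^{- x} e^{- 2 y} + \frac{A B e^{- x} e^{- y}}{2} - 3 A C^{2} e^{- x} \sin^{2}{\left(x \right)} - 3 B^{2} C e^{- 2 y} \sin{\left(x \right)} + \frac{B^{2} e^{- 2 y}}{2} - 6 B C^{2} e^{- y} \sin^{2}{\left(x \right)} + \frac{B C e^{- y} \sin{\left(x \right)}}{2} - 3 C^{3} \sin^{3}{\left(x \right)}
This must equal f(x, y) identically; expanded, f = 3 \sin^{3}{\left(x \right)} + 12 e^{- y} \sin^{2}{\left(x \right)} + e^{- y} \sin{\left(x \right)} + 12 e^{- 2 y} \sin{\left(x \right)} + 2 e^{- 2 y} + 6 e^{- x} \sin^{2}{\left(x \right)} + 2 e^{- x} e^{- y} - 24 e^{- x} e^{- 2 y} - 12 e^{- 2 x} \sin{\left(x \right)} - 48 e^{- 2 x} e^{- y} - 24 e^{- 3 x}.
Matching coefficients of the independent functions:
  [e^{- 2 x} e^{- y}]:  6 A^{2} B = -48
  [e^{- 2 x} \sin{\left(x \right)}]:  3 A^{2} C = -12
  [e^{- x} e^{- 2 y}]:  3 A B^{2} = -24
  [e^{- x} e^{- y}]:  \frac{A B}{2} = 2
  [e^{- x} \sin^{2}{\left(x \right)}]:  - 3 A C^{2} = 6
  [e^{- 2 y} \sin{\left(x \right)}]:  - 3 B^{2} C = 12
  [e^{- y} \sin{\left(x \right)}]:  \frac{B C}{2} = 1
  [e^{- y} \sin^{2}{\left(x \right)}]:  - 6 B C^{2} = 12
  [e^{- 3 x}]:  3 A^{3} = -24
  [e^{- 2 y}]:  \frac{B^{2}}{2} = 2
  [\sin^{3}{\left(x \right)}]:  - 3 C^{3} = 3
Solving: A = -2, B = -2, C = -1.
Check against the point condition:
  u(0, 0) = -4  ⟹  A + B = -4  ✓
Hence u(x, y) = - \sin{\left(x \right)} - 2 e^{- y} - 2 e^{- x}.

Answer: u(x, y) = - \sin{\left(x \right)} - 2 e^{- y} - 2 e^{- x}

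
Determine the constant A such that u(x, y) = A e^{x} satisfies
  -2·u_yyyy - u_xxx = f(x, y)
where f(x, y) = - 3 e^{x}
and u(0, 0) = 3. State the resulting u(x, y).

Substitute the ansatz u = A e^{x} into the left-hand side.
Derivatives of the ansatz:
  u_yyyy = 0
  u_xxx = A e^{x}
Term by term:
  -2·u_yyyy = 0
  -u_xxx = - A e^{x}
So the left-hand side equals
  - A e^{x}
This must equal f(x, y) = - 3 e^{x} identically.
Matching coefficients of the independent functions:
  [e^{x}]:  - A = -3
Solving: A = 3.
Check against the point condition:
  u(0, 0) = 3  ⟹  A = 3  ✓
Hence u(x, y) = 3 e^{x}.

Answer: u(x, y) = 3 e^{x}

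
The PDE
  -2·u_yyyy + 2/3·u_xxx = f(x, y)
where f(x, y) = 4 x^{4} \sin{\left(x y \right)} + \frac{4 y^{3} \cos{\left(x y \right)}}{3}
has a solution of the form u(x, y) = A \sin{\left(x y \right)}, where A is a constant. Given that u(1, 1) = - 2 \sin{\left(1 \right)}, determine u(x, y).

Answer: u(x, y) = - 2 \sin{\left(x y \right)}

Derivation:
Substitute the ansatz u = A \sin{\left(x y \right)} into the left-hand side.
Derivatives of the ansatz:
  u_yyyy = A x^{4} \sin{\left(x y \right)}
  u_xxx = - A y^{3} \cos{\left(x y \right)}
Term by term:
  -2·u_yyyy = - 2 A x^{4} \sin{\left(x y \right)}
  2/3·u_xxx = - \frac{2 A y^{3} \cos{\left(x y \right)}}{3}
So the left-hand side equals
  - 2 A x^{4} \sin{\left(x y \right)} - \frac{2 A y^{3} \cos{\left(x y \right)}}{3}
This must equal f(x, y) = 4 x^{4} \sin{\left(x y \right)} + \frac{4 y^{3} \cos{\left(x y \right)}}{3} identically.
Matching coefficients of the independent functions:
  [x^{4} \sin{\left(x y \right)}]:  - 2 A = 4
  [y^{3} \cos{\left(x y \right)}]:  - \frac{2 A}{3} = \frac{4}{3}
Solving: A = -2.
Check against the point condition:
  u(1, 1) = - 2 \sin{\left(1 \right)}  ⟹  A \sin{\left(1 \right)} = - 2 \sin{\left(1 \right)}  ✓
Hence u(x, y) = - 2 \sin{\left(x y \right)}.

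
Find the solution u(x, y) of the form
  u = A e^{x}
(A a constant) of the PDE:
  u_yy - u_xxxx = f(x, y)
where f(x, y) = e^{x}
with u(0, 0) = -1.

Substitute the ansatz u = A e^{x} into the left-hand side.
Derivatives of the ansatz:
  u_yy = 0
  u_xxxx = A e^{x}
Term by term:
  u_yy = 0
  -u_xxxx = - A e^{x}
So the left-hand side equals
  - A e^{x}
This must equal f(x, y) = e^{x} identically.
Matching coefficients of the independent functions:
  [e^{x}]:  - A = 1
Solving: A = -1.
Check against the point condition:
  u(0, 0) = -1  ⟹  A = -1  ✓
Hence u(x, y) = - e^{x}.

Answer: u(x, y) = - e^{x}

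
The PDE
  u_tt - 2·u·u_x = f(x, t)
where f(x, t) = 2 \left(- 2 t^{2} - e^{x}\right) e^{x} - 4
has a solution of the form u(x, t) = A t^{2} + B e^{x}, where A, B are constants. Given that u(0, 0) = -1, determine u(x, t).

Substitute the ansatz u = A t^{2} + B e^{x} into the left-hand side.
Derivatives of the ansatz:
  u_tt = 2 A
  u_x = B e^{x}
Term by term:
  u_tt = 2 A
  -2·u·u_x = - 2 A B t^{2} e^{x} - 2 B^{2} e^{2 x}
So the left-hand side equals
  - 2 A B t^{2} e^{x} + 2 A - 2 B^{2} e^{2 x}
This must equal f(x, t) = 2 \left(- 2 t^{2} - e^{x}\right) e^{x} - 4 identically.
Matching coefficients of the independent functions:
  [constant term]:  2 A = -4
  [t^{2} e^{x}]:  - 2 A B = -4
  [e^{2 x}]:  - 2 B^{2} = -2
Solving: A = -2, B = -1.
Check against the point condition:
  u(0, 0) = -1  ⟹  B = -1  ✓
Hence u(x, t) = - 2 t^{2} - e^{x}.

Answer: u(x, t) = - 2 t^{2} - e^{x}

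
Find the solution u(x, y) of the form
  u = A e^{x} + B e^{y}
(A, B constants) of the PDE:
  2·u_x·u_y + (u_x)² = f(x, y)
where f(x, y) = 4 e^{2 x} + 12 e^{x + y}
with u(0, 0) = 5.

Substitute the ansatz u = A e^{x} + B e^{y} into the left-hand side.
Derivatives of the ansatz:
  u_x = A e^{x}
  u_y = B e^{y}
Term by term:
  2·u_x·u_y = 2 A B e^{x} e^{y}
  (u_x)² = A^{2} e^{2 x}
So the left-hand side equals
  A^{2} e^{2 x} + 2 A B e^{x} e^{y}
This must equal f(x, y) identically; expanded, f = 4 e^{2 x} + 12 e^{x} e^{y}.
Matching coefficients of the independent functions:
  [e^{x} e^{y}]:  2 A B = 12
  [e^{2 x}]:  A^{2} = 4
These equations allow (A, B) = (-2, -3) or (2, 3).
Impose the point condition(s):
  u(0, 0) = 5  ⟹  A + B = 5
Only A = 2, B = 3 satisfies everything.
Hence u(x, y) = 2 e^{x} + 3 e^{y}.

Answer: u(x, y) = 2 e^{x} + 3 e^{y}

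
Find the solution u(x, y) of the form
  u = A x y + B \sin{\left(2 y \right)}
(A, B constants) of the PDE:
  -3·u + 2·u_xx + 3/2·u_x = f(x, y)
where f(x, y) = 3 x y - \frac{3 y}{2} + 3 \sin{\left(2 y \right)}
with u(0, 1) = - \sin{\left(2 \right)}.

Substitute the ansatz u = A x y + B \sin{\left(2 y \right)} into the left-hand side.
Derivatives of the ansatz:
  u_xx = 0
  u_x = A y
Term by term:
  -3·u = - 3 A x y - 3 B \sin{\left(2 y \right)}
  2·u_xx = 0
  3/2·u_x = \frac{3 A y}{2}
So the left-hand side equals
  - 3 A x y + \frac{3 A y}{2} - 3 B \sin{\left(2 y \right)}
This must equal f(x, y) = 3 x y - \frac{3 y}{2} + 3 \sin{\left(2 y \right)} identically.
Matching coefficients of the independent functions:
  [y]:  \frac{3 A}{2} = - \frac{3}{2}
  [x y]:  - 3 A = 3
  [\sin{\left(2 y \right)}]:  - 3 B = 3
Solving: A = -1, B = -1.
Check against the point condition:
  u(0, 1) = - \sin{\left(2 \right)}  ⟹  B \sin{\left(2 \right)} = - \sin{\left(2 \right)}  ✓
Hence u(x, y) = - x y - \sin{\left(2 y \right)}.

Answer: u(x, y) = - x y - \sin{\left(2 y \right)}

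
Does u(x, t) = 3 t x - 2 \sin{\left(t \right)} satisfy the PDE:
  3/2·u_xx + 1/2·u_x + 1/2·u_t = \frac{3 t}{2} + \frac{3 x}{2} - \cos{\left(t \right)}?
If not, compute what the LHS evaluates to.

Evaluate each term of the left-hand side for u = 3 t x - 2 \sin{\left(t \right)}.
Derivatives:
  u_xx = 0
  u_x = 3 t
  u_t = 3 x - 2 \cos{\left(t \right)}
Terms:
  3/2·u_xx = 0
  1/2·u_x = \frac{3 t}{2}
  1/2·u_t = \frac{3 x}{2} - \cos{\left(t \right)}
Sum: LHS = \frac{3 t}{2} + \frac{3 x}{2} - \cos{\left(t \right)}
This is exactly the given right-hand side, so u is a solution.

Answer: Yes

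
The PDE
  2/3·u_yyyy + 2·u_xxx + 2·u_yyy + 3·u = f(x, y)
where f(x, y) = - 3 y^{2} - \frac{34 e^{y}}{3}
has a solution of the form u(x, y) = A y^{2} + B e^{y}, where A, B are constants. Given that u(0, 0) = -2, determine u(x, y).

Substitute the ansatz u = A y^{2} + B e^{y} into the left-hand side.
Derivatives of the ansatz:
  u_yyyy = B e^{y}
  u_xxx = 0
  u_yyy = B e^{y}
Term by term:
  2/3·u_yyyy = \frac{2 B e^{y}}{3}
  2·u_xxx = 0
  2·u_yyy = 2 B e^{y}
  3·u = 3 A y^{2} + 3 B e^{y}
So the left-hand side equals
  3 A y^{2} + \frac{17 B e^{y}}{3}
This must equal f(x, y) = - 3 y^{2} - \frac{34 e^{y}}{3} identically.
Matching coefficients of the independent functions:
  [y^{2}]:  3 A = -3
  [e^{y}]:  \frac{17 B}{3} = - \frac{34}{3}
Solving: A = -1, B = -2.
Check against the point condition:
  u(0, 0) = -2  ⟹  B = -2  ✓
Hence u(x, y) = - y^{2} - 2 e^{y}.

Answer: u(x, y) = - y^{2} - 2 e^{y}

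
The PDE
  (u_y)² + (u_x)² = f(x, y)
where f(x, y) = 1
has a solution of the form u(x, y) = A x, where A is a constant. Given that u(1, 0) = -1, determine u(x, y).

Answer: u(x, y) = - x

Derivation:
Substitute the ansatz u = A x into the left-hand side.
Derivatives of the ansatz:
  u_y = 0
  u_x = A
Term by term:
  (u_y)² = 0
  (u_x)² = A^{2}
So the left-hand side equals
  A^{2}
This must equal f(x, y) = 1 identically.
Matching coefficients of the independent functions:
  [constant term]:  A^{2} = 1
These equations allow (A) = (-1) or (1).
Impose the point condition(s):
  u(1, 0) = -1  ⟹  A = -1
Only A = -1 satisfies everything.
Hence u(x, y) = - x.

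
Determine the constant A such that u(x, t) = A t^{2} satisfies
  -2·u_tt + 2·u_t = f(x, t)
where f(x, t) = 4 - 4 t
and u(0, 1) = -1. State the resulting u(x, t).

Answer: u(x, t) = - t^{2}

Derivation:
Substitute the ansatz u = A t^{2} into the left-hand side.
Derivatives of the ansatz:
  u_tt = 2 A
  u_t = 2 A t
Term by term:
  -2·u_tt = - 4 A
  2·u_t = 4 A t
So the left-hand side equals
  4 A t - 4 A
This must equal f(x, t) = 4 - 4 t identically.
Matching coefficients of the independent functions:
  [constant term]:  - 4 A = 4
  [t]:  4 A = -4
Solving: A = -1.
Check against the point condition:
  u(0, 1) = -1  ⟹  A = -1  ✓
Hence u(x, t) = - t^{2}.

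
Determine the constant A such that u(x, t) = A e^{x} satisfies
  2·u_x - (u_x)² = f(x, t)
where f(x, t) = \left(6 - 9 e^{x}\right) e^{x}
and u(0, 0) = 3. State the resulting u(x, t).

Answer: u(x, t) = 3 e^{x}

Derivation:
Substitute the ansatz u = A e^{x} into the left-hand side.
Derivatives of the ansatz:
  u_x = A e^{x}
Term by term:
  2·u_x = 2 A e^{x}
  -(u_x)² = - A^{2} e^{2 x}
So the left-hand side equals
  - A^{2} e^{2 x} + 2 A e^{x}
This must equal f(x, t) identically; expanded, f = - 9 e^{2 x} + 6 e^{x}.
Matching coefficients of the independent functions:
  [e^{x}]:  2 A = 6
  [e^{2 x}]:  - A^{2} = -9
Solving: A = 3.
Check against the point condition:
  u(0, 0) = 3  ⟹  A = 3  ✓
Hence u(x, t) = 3 e^{x}.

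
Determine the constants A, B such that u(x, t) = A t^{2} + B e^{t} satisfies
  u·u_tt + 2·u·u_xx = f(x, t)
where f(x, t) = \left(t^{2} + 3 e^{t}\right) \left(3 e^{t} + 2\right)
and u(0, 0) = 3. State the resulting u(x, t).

Answer: u(x, t) = t^{2} + 3 e^{t}

Derivation:
Substitute the ansatz u = A t^{2} + B e^{t} into the left-hand side.
Derivatives of the ansatz:
  u_tt = 2 A + B e^{t}
  u_xx = 0
Term by term:
  u·u_tt = 2 A^{2} t^{2} + A B t^{2} e^{t} + 2 A B e^{t} + B^{2} e^{2 t}
  2·u·u_xx = 0
So the left-hand side equals
  2 A^{2} t^{2} + A B t^{2} e^{t} + 2 A B e^{t} + B^{2} e^{2 t}
This must equal f(x, t) identically; expanded, f = 3 t^{2} e^{t} + 2 t^{2} + 9 e^{2 t} + 6 e^{t}.
Matching coefficients of the independent functions:
  [t^{2}]:  2 A^{2} = 2
  [t^{2} e^{t}]:  A B = 3
  [e^{t}]:  2 A B = 6
  [e^{2 t}]:  B^{2} = 9
These equations allow (A, B) = (-1, -3) or (1, 3).
Impose the point condition(s):
  u(0, 0) = 3  ⟹  B = 3
Only A = 1, B = 3 satisfies everything.
Hence u(x, t) = t^{2} + 3 e^{t}.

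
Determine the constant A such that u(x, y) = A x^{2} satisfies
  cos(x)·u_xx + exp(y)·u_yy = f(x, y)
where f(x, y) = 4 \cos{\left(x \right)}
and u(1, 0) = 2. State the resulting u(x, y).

Answer: u(x, y) = 2 x^{2}

Derivation:
Substitute the ansatz u = A x^{2} into the left-hand side.
Derivatives of the ansatz:
  u_xx = 2 A
  u_yy = 0
Term by term:
  cos(x)·u_xx = 2 A \cos{\left(x \right)}
  exp(y)·u_yy = 0
So the left-hand side equals
  2 A \cos{\left(x \right)}
This must equal f(x, y) = 4 \cos{\left(x \right)} identically.
Matching coefficients of the independent functions:
  [\cos{\left(x \right)}]:  2 A = 4
Solving: A = 2.
Check against the point condition:
  u(1, 0) = 2  ⟹  A = 2  ✓
Hence u(x, y) = 2 x^{2}.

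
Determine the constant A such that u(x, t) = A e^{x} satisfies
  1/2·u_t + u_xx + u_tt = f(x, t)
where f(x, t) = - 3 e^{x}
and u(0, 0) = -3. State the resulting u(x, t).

Answer: u(x, t) = - 3 e^{x}

Derivation:
Substitute the ansatz u = A e^{x} into the left-hand side.
Derivatives of the ansatz:
  u_t = 0
  u_xx = A e^{x}
  u_tt = 0
Term by term:
  1/2·u_t = 0
  u_xx = A e^{x}
  u_tt = 0
So the left-hand side equals
  A e^{x}
This must equal f(x, t) = - 3 e^{x} identically.
Matching coefficients of the independent functions:
  [e^{x}]:  A = -3
Solving: A = -3.
Check against the point condition:
  u(0, 0) = -3  ⟹  A = -3  ✓
Hence u(x, t) = - 3 e^{x}.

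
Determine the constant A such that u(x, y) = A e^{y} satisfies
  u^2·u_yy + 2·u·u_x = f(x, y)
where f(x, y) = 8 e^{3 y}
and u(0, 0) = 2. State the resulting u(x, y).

Substitute the ansatz u = A e^{y} into the left-hand side.
Derivatives of the ansatz:
  u_yy = A e^{y}
  u_x = 0
Term by term:
  u^2·u_yy = A^{3} e^{3 y}
  2·u·u_x = 0
So the left-hand side equals
  A^{3} e^{3 y}
This must equal f(x, y) = 8 e^{3 y} identically.
Matching coefficients of the independent functions:
  [e^{3 y}]:  A^{3} = 8
Solving: A = 2.
Check against the point condition:
  u(0, 0) = 2  ⟹  A = 2  ✓
Hence u(x, y) = 2 e^{y}.

Answer: u(x, y) = 2 e^{y}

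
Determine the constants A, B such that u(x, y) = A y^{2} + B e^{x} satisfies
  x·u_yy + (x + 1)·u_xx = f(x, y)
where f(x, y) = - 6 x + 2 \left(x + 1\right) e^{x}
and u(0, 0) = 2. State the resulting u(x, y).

Substitute the ansatz u = A y^{2} + B e^{x} into the left-hand side.
Derivatives of the ansatz:
  u_yy = 2 A
  u_xx = B e^{x}
Term by term:
  x·u_yy = 2 A x
  (x + 1)·u_xx = B x e^{x} + B e^{x}
So the left-hand side equals
  2 A x + B x e^{x} + B e^{x}
This must equal f(x, y) identically; expanded, f = 2 x e^{x} - 6 x + 2 e^{x}.
Matching coefficients of the independent functions:
  [x]:  2 A = -6
  [x e^{x}, e^{x}]:  B = 2
Solving: A = -3, B = 2.
Check against the point condition:
  u(0, 0) = 2  ⟹  B = 2  ✓
Hence u(x, y) = - 3 y^{2} + 2 e^{x}.

Answer: u(x, y) = - 3 y^{2} + 2 e^{x}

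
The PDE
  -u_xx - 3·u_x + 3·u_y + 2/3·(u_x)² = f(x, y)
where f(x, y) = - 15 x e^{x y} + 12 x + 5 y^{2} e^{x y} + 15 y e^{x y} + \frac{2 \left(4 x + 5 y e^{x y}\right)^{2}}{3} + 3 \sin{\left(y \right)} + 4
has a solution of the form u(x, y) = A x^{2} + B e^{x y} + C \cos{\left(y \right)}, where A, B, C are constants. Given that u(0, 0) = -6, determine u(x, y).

Answer: u(x, y) = - 2 x^{2} - 5 e^{x y} - \cos{\left(y \right)}

Derivation:
Substitute the ansatz u = A x^{2} + B e^{x y} + C \cos{\left(y \right)} into the left-hand side.
Derivatives of the ansatz:
  u_xx = 2 A + B y^{2} e^{x y}
  u_x = 2 A x + B y e^{x y}
  u_y = B x e^{x y} - C \sin{\left(y \right)}
Term by term:
  -u_xx = - 2 A - B y^{2} e^{x y}
  -3·u_x = - 6 A x - 3 B y e^{x y}
  3·u_y = 3 B x e^{x y} - 3 C \sin{\left(y \right)}
  2/3·(u_x)² = \frac{8 A^{2} x^{2}}{3} + \frac{8 A B x y e^{x y}}{3} + \frac{2 B^{2} y^{2} e^{2 x y}}{3}
So the left-hand side equals
  \frac{8 A^{2} x^{2}}{3} + \frac{8 A B x y e^{x y}}{3} - 6 A x - 2 A + \frac{2 B^{2} y^{2} e^{2 x y}}{3} + 3 B x e^{x y} - B y^{2} e^{x y} - 3 B y e^{x y} - 3 C \sin{\left(y \right)}
This must equal f(x, y) identically; expanded, f = \frac{32 x^{2}}{3} + \frac{80 x y e^{x y}}{3} - 15 x e^{x y} + 12 x + \frac{50 y^{2} e^{2 x y}}{3} + 5 y^{2} e^{x y} + 15 y e^{x y} + 3 \sin{\left(y \right)} + 4.
Matching coefficients of the independent functions:
  [constant term]:  - 2 A = 4
  [x]:  - 6 A = 12
  [x^{2}]:  \frac{8 A^{2}}{3} = \frac{32}{3}
  [x e^{x y}]:  3 B = -15
  [y e^{x y}]:  - 3 B = 15
  [y^{2} e^{x y}]:  - B = 5
  [y^{2} e^{2 x y}]:  \frac{2 B^{2}}{3} = \frac{50}{3}
  [x y e^{x y}]:  \frac{8 A B}{3} = \frac{80}{3}
  [\sin{\left(y \right)}]:  - 3 C = 3
Solving: A = -2, B = -5, C = -1.
Check against the point condition:
  u(0, 0) = -6  ⟹  B + C = -6  ✓
Hence u(x, y) = - 2 x^{2} - 5 e^{x y} - \cos{\left(y \right)}.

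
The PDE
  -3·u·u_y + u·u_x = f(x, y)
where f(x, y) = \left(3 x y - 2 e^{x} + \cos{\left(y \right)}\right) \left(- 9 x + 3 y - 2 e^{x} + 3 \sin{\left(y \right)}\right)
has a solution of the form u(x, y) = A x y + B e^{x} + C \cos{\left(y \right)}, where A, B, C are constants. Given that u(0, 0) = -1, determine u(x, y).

Substitute the ansatz u = A x y + B e^{x} + C \cos{\left(y \right)} into the left-hand side.
Derivatives of the ansatz:
  u_y = A x - C \sin{\left(y \right)}
  u_x = A y + B e^{x}
Term by term:
  -3·u·u_y = - 3 A^{2} x^{2} y - 3 A B x e^{x} + 3 A C x y \sin{\left(y \right)} - 3 A C x \cos{\left(y \right)} + 3 B C e^{x} \sin{\left(y \right)} + 3 C^{2} \sin{\left(y \right)} \cos{\left(y \right)}
  u·u_x = A^{2} x y^{2} + A B x y e^{x} + A B y e^{x} + A C y \cos{\left(y \right)} + B^{2} e^{2 x} + B C e^{x} \cos{\left(y \right)}
So the left-hand side equals
  - 3 A^{2} x^{2} y + A^{2} x y^{2} + A B x y e^{x} - 3 A B x e^{x} + A B y e^{x} + 3 A C x y \sin{\left(y \right)} - 3 A C x \cos{\left(y \right)} + A C y \cos{\left(y \right)} + B^{2} e^{2 x} + 3 B C e^{x} \sin{\left(y \right)} + B C e^{x} \cos{\left(y \right)} + 3 C^{2} \sin{\left(y \right)} \cos{\left(y \right)}
This must equal f(x, y) identically; expanded, f = - 27 x^{2} y + 9 x y^{2} - 6 x y e^{x} + 9 x y \sin{\left(y \right)} + 18 x e^{x} - 9 x \cos{\left(y \right)} - 6 y e^{x} + 3 y \cos{\left(y \right)} + 4 e^{2 x} - 6 e^{x} \sin{\left(y \right)} - 2 e^{x} \cos{\left(y \right)} + 3 \sin{\left(y \right)} \cos{\left(y \right)}.
Matching coefficients of the independent functions:
  [x y^{2}]:  A^{2} = 9
  [x e^{x}]:  - 3 A B = 18
  [x \cos{\left(y \right)}]:  - 3 A C = -9
  [x^{2} y]:  - 3 A^{2} = -27
  [y e^{x}, x y e^{x}]:  A B = -6
  [y \cos{\left(y \right)}]:  A C = 3
  [e^{x} \sin{\left(y \right)}]:  3 B C = -6
  [e^{x} \cos{\left(y \right)}]:  B C = -2
  [\sin{\left(y \right)} \cos{\left(y \right)}]:  3 C^{2} = 3
  [x y \sin{\left(y \right)}]:  3 A C = 9
  [e^{2 x}]:  B^{2} = 4
These equations allow (A, B, C) = (-3, 2, -1) or (3, -2, 1).
Impose the point condition(s):
  u(0, 0) = -1  ⟹  B + C = -1
Only A = 3, B = -2, C = 1 satisfies everything.
Hence u(x, y) = 3 x y - 2 e^{x} + \cos{\left(y \right)}.

Answer: u(x, y) = 3 x y - 2 e^{x} + \cos{\left(y \right)}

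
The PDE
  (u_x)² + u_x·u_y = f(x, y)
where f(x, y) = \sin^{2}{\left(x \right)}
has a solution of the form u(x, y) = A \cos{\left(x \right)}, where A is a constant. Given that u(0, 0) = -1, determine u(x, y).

Answer: u(x, y) = - \cos{\left(x \right)}

Derivation:
Substitute the ansatz u = A \cos{\left(x \right)} into the left-hand side.
Derivatives of the ansatz:
  u_x = - A \sin{\left(x \right)}
  u_y = 0
Term by term:
  (u_x)² = A^{2} \sin^{2}{\left(x \right)}
  u_x·u_y = 0
So the left-hand side equals
  A^{2} \sin^{2}{\left(x \right)}
This must equal f(x, y) = \sin^{2}{\left(x \right)} identically.
Matching coefficients of the independent functions:
  [\sin^{2}{\left(x \right)}]:  A^{2} = 1
These equations allow (A) = (-1) or (1).
Impose the point condition(s):
  u(0, 0) = -1  ⟹  A = -1
Only A = -1 satisfies everything.
Hence u(x, y) = - \cos{\left(x \right)}.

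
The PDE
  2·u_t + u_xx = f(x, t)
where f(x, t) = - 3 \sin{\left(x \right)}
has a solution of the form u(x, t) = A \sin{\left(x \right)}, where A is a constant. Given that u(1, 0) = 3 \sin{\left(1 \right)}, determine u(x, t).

Substitute the ansatz u = A \sin{\left(x \right)} into the left-hand side.
Derivatives of the ansatz:
  u_t = 0
  u_xx = - A \sin{\left(x \right)}
Term by term:
  2·u_t = 0
  u_xx = - A \sin{\left(x \right)}
So the left-hand side equals
  - A \sin{\left(x \right)}
This must equal f(x, t) = - 3 \sin{\left(x \right)} identically.
Matching coefficients of the independent functions:
  [\sin{\left(x \right)}]:  - A = -3
Solving: A = 3.
Check against the point condition:
  u(1, 0) = 3 \sin{\left(1 \right)}  ⟹  A \sin{\left(1 \right)} = 3 \sin{\left(1 \right)}  ✓
Hence u(x, t) = 3 \sin{\left(x \right)}.

Answer: u(x, t) = 3 \sin{\left(x \right)}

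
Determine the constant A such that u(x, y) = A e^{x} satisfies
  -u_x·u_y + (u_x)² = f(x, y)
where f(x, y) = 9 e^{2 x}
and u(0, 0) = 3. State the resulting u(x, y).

Substitute the ansatz u = A e^{x} into the left-hand side.
Derivatives of the ansatz:
  u_x = A e^{x}
  u_y = 0
Term by term:
  -u_x·u_y = 0
  (u_x)² = A^{2} e^{2 x}
So the left-hand side equals
  A^{2} e^{2 x}
This must equal f(x, y) = 9 e^{2 x} identically.
Matching coefficients of the independent functions:
  [e^{2 x}]:  A^{2} = 9
These equations allow (A) = (-3) or (3).
Impose the point condition(s):
  u(0, 0) = 3  ⟹  A = 3
Only A = 3 satisfies everything.
Hence u(x, y) = 3 e^{x}.

Answer: u(x, y) = 3 e^{x}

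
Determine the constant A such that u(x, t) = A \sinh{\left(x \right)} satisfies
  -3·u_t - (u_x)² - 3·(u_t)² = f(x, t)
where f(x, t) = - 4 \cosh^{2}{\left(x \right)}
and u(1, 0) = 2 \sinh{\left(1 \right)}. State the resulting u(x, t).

Substitute the ansatz u = A \sinh{\left(x \right)} into the left-hand side.
Derivatives of the ansatz:
  u_t = 0
  u_x = A \cosh{\left(x \right)}
Term by term:
  -3·u_t = 0
  -(u_x)² = - A^{2} \cosh^{2}{\left(x \right)}
  -3·(u_t)² = 0
So the left-hand side equals
  - A^{2} \cosh^{2}{\left(x \right)}
This must equal f(x, t) = - 4 \cosh^{2}{\left(x \right)} identically.
Matching coefficients of the independent functions:
  [\cosh^{2}{\left(x \right)}]:  - A^{2} = -4
These equations allow (A) = (-2) or (2).
Impose the point condition(s):
  u(1, 0) = 2 \sinh{\left(1 \right)}  ⟹  A \sinh{\left(1 \right)} = 2 \sinh{\left(1 \right)}
Only A = 2 satisfies everything.
Hence u(x, t) = 2 \sinh{\left(x \right)}.

Answer: u(x, t) = 2 \sinh{\left(x \right)}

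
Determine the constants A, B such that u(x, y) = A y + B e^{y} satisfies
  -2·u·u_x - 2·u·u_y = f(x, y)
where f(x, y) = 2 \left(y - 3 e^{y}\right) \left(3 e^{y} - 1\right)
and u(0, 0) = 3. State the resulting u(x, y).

Substitute the ansatz u = A y + B e^{y} into the left-hand side.
Derivatives of the ansatz:
  u_x = 0
  u_y = A + B e^{y}
Term by term:
  -2·u·u_x = 0
  -2·u·u_y = - 2 A^{2} y - 2 A B y e^{y} - 2 A B e^{y} - 2 B^{2} e^{2 y}
So the left-hand side equals
  - 2 A^{2} y - 2 A B y e^{y} - 2 A B e^{y} - 2 B^{2} e^{2 y}
This must equal f(x, y) identically; expanded, f = 6 y e^{y} - 2 y - 18 e^{2 y} + 6 e^{y}.
Matching coefficients of the independent functions:
  [y]:  - 2 A^{2} = -2
  [y e^{y}, e^{y}]:  - 2 A B = 6
  [e^{2 y}]:  - 2 B^{2} = -18
These equations allow (A, B) = (-1, 3) or (1, -3).
Impose the point condition(s):
  u(0, 0) = 3  ⟹  B = 3
Only A = -1, B = 3 satisfies everything.
Hence u(x, y) = - y + 3 e^{y}.

Answer: u(x, y) = - y + 3 e^{y}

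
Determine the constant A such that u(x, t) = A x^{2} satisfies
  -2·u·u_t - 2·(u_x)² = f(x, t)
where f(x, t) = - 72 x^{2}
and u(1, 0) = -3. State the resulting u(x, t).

Answer: u(x, t) = - 3 x^{2}

Derivation:
Substitute the ansatz u = A x^{2} into the left-hand side.
Derivatives of the ansatz:
  u_t = 0
  u_x = 2 A x
Term by term:
  -2·u·u_t = 0
  -2·(u_x)² = - 8 A^{2} x^{2}
So the left-hand side equals
  - 8 A^{2} x^{2}
This must equal f(x, t) = - 72 x^{2} identically.
Matching coefficients of the independent functions:
  [x^{2}]:  - 8 A^{2} = -72
These equations allow (A) = (-3) or (3).
Impose the point condition(s):
  u(1, 0) = -3  ⟹  A = -3
Only A = -3 satisfies everything.
Hence u(x, t) = - 3 x^{2}.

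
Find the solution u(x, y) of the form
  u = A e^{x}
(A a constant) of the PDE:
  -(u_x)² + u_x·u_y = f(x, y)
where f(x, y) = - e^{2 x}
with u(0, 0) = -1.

Substitute the ansatz u = A e^{x} into the left-hand side.
Derivatives of the ansatz:
  u_x = A e^{x}
  u_y = 0
Term by term:
  -(u_x)² = - A^{2} e^{2 x}
  u_x·u_y = 0
So the left-hand side equals
  - A^{2} e^{2 x}
This must equal f(x, y) = - e^{2 x} identically.
Matching coefficients of the independent functions:
  [e^{2 x}]:  - A^{2} = -1
These equations allow (A) = (-1) or (1).
Impose the point condition(s):
  u(0, 0) = -1  ⟹  A = -1
Only A = -1 satisfies everything.
Hence u(x, y) = - e^{x}.

Answer: u(x, y) = - e^{x}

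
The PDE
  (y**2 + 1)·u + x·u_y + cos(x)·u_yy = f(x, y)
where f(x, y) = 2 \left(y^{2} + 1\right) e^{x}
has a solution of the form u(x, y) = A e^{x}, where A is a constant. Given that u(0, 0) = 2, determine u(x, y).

Answer: u(x, y) = 2 e^{x}

Derivation:
Substitute the ansatz u = A e^{x} into the left-hand side.
Derivatives of the ansatz:
  u_y = 0
  u_yy = 0
Term by term:
  (y**2 + 1)·u = A y^{2} e^{x} + A e^{x}
  x·u_y = 0
  cos(x)·u_yy = 0
So the left-hand side equals
  A y^{2} e^{x} + A e^{x}
This must equal f(x, y) identically; expanded, f = 2 y^{2} e^{x} + 2 e^{x}.
Matching coefficients of the independent functions:
  [y^{2} e^{x}, e^{x}]:  A = 2
Solving: A = 2.
Check against the point condition:
  u(0, 0) = 2  ⟹  A = 2  ✓
Hence u(x, y) = 2 e^{x}.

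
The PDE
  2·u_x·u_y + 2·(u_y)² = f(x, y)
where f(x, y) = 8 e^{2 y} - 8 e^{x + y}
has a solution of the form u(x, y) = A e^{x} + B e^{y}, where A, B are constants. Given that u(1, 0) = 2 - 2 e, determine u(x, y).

Substitute the ansatz u = A e^{x} + B e^{y} into the left-hand side.
Derivatives of the ansatz:
  u_x = A e^{x}
  u_y = B e^{y}
Term by term:
  2·u_x·u_y = 2 A B e^{x} e^{y}
  2·(u_y)² = 2 B^{2} e^{2 y}
So the left-hand side equals
  2 A B e^{x} e^{y} + 2 B^{2} e^{2 y}
This must equal f(x, y) identically; expanded, f = - 8 e^{x} e^{y} + 8 e^{2 y}.
Matching coefficients of the independent functions:
  [e^{x} e^{y}]:  2 A B = -8
  [e^{2 y}]:  2 B^{2} = 8
These equations allow (A, B) = (-2, 2) or (2, -2).
Impose the point condition(s):
  u(1, 0) = 2 - 2 e  ⟹  e A + B = 2 - 2 e
Only A = -2, B = 2 satisfies everything.
Hence u(x, y) = - 2 e^{x} + 2 e^{y}.

Answer: u(x, y) = - 2 e^{x} + 2 e^{y}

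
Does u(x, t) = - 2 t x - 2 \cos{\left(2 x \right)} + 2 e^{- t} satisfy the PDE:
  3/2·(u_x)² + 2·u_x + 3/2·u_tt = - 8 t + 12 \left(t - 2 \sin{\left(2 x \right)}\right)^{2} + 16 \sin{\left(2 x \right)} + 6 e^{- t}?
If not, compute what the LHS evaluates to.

Answer: No, the LHS evaluates to - 4 t + 6 \left(t - 2 \sin{\left(2 x \right)}\right)^{2} + 8 \sin{\left(2 x \right)} + 3 e^{- t}

Derivation:
Evaluate each term of the left-hand side for u = - 2 t x - 2 \cos{\left(2 x \right)} + 2 e^{- t}.
Derivatives:
  u_x = - 2 t + 4 \sin{\left(2 x \right)}
  u_tt = 2 e^{- t}
Terms:
  3/2·(u_x)² = 6 \left(t - 2 \sin{\left(2 x \right)}\right)^{2}
  2·u_x = - 4 t + 8 \sin{\left(2 x \right)}
  3/2·u_tt = 3 e^{- t}
Sum: LHS = - 4 t + 6 \left(t - 2 \sin{\left(2 x \right)}\right)^{2} + 8 \sin{\left(2 x \right)} + 3 e^{- t}
Given right-hand side: - 8 t + 12 \left(t - 2 \sin{\left(2 x \right)}\right)^{2} + 16 \sin{\left(2 x \right)} + 6 e^{- t}. Difference LHS − RHS = 4 t - 6 \left(t - 2 \sin{\left(2 x \right)}\right)^{2} - 8 \sin{\left(2 x \right)} - 3 e^{- t} ≠ 0, so u is not a solution.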